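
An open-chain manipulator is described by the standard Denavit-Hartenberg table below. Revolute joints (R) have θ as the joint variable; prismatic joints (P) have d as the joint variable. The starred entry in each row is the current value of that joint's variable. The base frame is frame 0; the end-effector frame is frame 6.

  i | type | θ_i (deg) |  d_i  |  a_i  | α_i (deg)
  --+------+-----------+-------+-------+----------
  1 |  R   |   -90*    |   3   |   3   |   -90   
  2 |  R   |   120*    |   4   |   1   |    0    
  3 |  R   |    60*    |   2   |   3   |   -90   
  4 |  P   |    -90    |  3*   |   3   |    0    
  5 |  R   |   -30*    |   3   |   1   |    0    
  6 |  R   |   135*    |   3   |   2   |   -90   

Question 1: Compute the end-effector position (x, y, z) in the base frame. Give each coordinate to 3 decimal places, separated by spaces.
after link 1: o_1 = (0.0000, -3.0000, 3.0000)
after link 2: o_2 = (4.0000, -2.5000, 2.1340)
after link 3: o_3 = (6.0000, 0.5000, 2.1340)
after link 4: o_4 = (9.0000, 0.5000, 5.1340)
after link 5: o_5 = (9.8660, 0.0000, 8.1340)
after link 6: o_6 = (9.3484, 1.9319, 11.1340)

9.348 1.932 11.134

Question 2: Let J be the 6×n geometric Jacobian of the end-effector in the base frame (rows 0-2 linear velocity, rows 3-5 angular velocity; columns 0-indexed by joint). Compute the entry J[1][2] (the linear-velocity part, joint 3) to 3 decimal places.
-9.000

axis z_2 = (1.0000,0.0000,0.0000); lever o_n−o_2 = (5.3484,4.4319,9.0000)
cross product → J_v[:, 2] = (0.0000,-9.0000,4.4319)
J_ω[:, 2] = z_2
entry J[1][2] = -9.0000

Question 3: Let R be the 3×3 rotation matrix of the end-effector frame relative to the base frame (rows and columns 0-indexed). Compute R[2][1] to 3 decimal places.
End-effector y-axis (col 1 of R) = (-0.0000,-0.0000,-1.0000)
R[2][1] = -1.0000

-1.000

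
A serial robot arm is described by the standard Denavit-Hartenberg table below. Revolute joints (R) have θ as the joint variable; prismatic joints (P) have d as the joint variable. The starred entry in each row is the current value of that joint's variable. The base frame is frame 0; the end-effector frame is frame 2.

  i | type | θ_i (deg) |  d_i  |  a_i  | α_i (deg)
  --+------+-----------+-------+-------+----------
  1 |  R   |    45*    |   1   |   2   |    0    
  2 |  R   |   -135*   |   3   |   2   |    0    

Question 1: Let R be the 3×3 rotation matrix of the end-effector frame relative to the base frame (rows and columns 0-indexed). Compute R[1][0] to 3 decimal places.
-1.000

End-effector x-axis (col 0 of R) = (0.0000,-1.0000,0.0000)
R[1][0] = -1.0000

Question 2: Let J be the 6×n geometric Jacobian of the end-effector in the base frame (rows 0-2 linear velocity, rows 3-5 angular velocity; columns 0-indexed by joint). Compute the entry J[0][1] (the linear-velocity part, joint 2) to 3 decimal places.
axis z_1 = (0.0000,0.0000,1.0000); lever o_n−o_1 = (0.0000,-2.0000,3.0000)
cross product → J_v[:, 1] = (2.0000,0.0000,-0.0000)
J_ω[:, 1] = z_1
entry J[0][1] = 2.0000

2.000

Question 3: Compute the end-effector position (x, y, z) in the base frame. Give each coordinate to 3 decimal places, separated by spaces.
1.414 -0.586 4.000

after link 1: o_1 = (1.4142, 1.4142, 1.0000)
after link 2: o_2 = (1.4142, -0.5858, 4.0000)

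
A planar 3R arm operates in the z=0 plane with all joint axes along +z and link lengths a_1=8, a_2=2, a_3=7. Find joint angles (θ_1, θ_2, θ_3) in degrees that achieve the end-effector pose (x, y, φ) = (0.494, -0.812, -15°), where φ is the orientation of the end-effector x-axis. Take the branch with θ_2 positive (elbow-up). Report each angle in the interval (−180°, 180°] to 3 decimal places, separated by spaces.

wrist centre = target − a_3·(cos φ, sin φ) = (-6.2675, 0.9997)
cos θ_2 = (40.2808−8²−2²)/(2·8·2) = -0.8662; θ_2 = 150.0229° (elbow-up)
β = atan2(0.9997,-6.2675) = 170.9370°; ψ = atan2(0.9993,6.2675) = 9.0591°
θ_1 = β − ψ = 161.8780°
θ_3 = φ − θ_1 − θ_2 = 33.0991° (wrapped to (-180°,180°])

161.878 150.023 33.099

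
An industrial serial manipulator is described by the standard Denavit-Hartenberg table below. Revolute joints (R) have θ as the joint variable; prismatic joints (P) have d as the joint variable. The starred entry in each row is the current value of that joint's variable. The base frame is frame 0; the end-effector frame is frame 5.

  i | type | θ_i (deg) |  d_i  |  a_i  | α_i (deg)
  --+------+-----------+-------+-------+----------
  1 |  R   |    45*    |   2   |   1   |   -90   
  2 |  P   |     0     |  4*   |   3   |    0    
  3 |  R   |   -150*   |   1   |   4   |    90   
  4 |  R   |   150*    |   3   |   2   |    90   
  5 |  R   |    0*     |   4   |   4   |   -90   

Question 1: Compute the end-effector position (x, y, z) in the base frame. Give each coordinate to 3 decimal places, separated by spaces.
after link 1: o_1 = (0.7071, 0.7071, 2.0000)
after link 2: o_2 = (0.0000, 5.6569, 2.0000)
after link 3: o_3 = (-3.1566, 3.9145, 4.0000)
after link 4: o_4 = (-3.8637, 4.6216, 0.5359)
after link 5: o_5 = (-6.8308, 9.3819, -0.1962)

-6.831 9.382 -0.196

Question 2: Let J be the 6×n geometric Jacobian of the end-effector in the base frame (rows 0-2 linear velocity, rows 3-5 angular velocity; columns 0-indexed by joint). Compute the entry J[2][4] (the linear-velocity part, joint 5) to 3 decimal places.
-3.464

axis z_4 = (-0.9186,0.3062,0.2500); lever o_n−o_4 = (-2.9671,4.7603,-0.7321)
cross product → J_v[:, 4] = (-1.4142,-1.4142,-3.4641)
J_ω[:, 4] = z_4
entry J[2][4] = -3.4641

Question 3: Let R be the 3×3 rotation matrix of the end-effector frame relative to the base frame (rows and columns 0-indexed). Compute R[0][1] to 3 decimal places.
End-effector y-axis (col 1 of R) = (0.9186,-0.3062,-0.2500)
R[0][1] = 0.9186

0.919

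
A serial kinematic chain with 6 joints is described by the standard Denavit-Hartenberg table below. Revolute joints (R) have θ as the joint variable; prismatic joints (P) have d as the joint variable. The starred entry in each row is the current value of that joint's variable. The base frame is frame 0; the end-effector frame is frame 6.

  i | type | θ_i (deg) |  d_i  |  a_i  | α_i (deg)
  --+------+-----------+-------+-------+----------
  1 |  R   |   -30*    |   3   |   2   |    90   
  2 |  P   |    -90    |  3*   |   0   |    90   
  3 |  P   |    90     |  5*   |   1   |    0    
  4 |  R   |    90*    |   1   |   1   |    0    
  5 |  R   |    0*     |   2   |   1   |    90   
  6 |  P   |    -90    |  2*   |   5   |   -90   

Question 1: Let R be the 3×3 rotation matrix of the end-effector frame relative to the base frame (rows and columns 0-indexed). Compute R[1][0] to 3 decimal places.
-0.500

End-effector x-axis (col 0 of R) = (0.8660,-0.5000,0.0000)
R[1][0] = -0.5000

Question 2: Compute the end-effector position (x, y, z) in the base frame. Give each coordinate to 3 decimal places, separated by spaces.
-3.866 -4.696 5.000

after link 1: o_1 = (1.7321, -1.0000, 3.0000)
after link 2: o_2 = (0.2321, -3.5981, 3.0000)
after link 3: o_3 = (-4.5981, -1.9641, 3.0000)
after link 4: o_4 = (-5.4641, -1.4641, 4.0000)
after link 5: o_5 = (-7.1962, -0.4641, 5.0000)
after link 6: o_6 = (-3.8660, -4.6962, 5.0000)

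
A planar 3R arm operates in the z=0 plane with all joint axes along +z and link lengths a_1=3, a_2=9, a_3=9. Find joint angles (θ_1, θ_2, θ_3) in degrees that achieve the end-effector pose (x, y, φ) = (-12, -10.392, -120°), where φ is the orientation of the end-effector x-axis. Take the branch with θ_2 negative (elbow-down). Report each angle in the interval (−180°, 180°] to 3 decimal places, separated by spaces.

wrist centre = target − a_3·(cos φ, sin φ) = (-7.5000, -2.5978)
cos θ_2 = (62.9984−3²−9²)/(2·3·9) = -0.5000; θ_2 = -120.0019° (elbow-down)
β = atan2(-2.5978,-7.5000) = -160.8955°; ψ = atan2(-7.7941,-1.5003) = -100.8955°
θ_1 = β − ψ = -60.0000°
θ_3 = φ − θ_1 − θ_2 = 60.0019° (wrapped to (-180°,180°])

-60.000 -120.002 60.002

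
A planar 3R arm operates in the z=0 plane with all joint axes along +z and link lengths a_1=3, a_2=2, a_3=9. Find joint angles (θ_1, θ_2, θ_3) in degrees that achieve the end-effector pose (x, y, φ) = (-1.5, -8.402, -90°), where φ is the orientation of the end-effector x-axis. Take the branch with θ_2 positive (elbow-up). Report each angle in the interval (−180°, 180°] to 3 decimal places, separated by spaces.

wrist centre = target − a_3·(cos φ, sin φ) = (-1.5000, 0.5980)
cos θ_2 = (2.6076−3²−2²)/(2·3·2) = -0.8660; θ_2 = 150.0009° (elbow-up)
β = atan2(0.5980,-1.5000) = 158.2645°; ψ = atan2(1.0000,1.2679) = 38.2616°
θ_1 = β − ψ = 120.0029°
θ_3 = φ − θ_1 − θ_2 = -0.0038° (wrapped to (-180°,180°])

120.003 150.001 -0.004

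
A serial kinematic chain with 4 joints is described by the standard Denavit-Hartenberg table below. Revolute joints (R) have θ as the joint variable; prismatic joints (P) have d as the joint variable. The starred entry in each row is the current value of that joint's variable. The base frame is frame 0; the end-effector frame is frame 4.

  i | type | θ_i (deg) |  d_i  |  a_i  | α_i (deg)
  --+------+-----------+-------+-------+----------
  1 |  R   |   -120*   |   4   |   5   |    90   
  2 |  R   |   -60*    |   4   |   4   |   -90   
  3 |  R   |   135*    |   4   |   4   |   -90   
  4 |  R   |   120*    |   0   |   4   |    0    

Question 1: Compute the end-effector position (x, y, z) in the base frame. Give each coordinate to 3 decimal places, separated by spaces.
after link 1: o_1 = (-2.5000, -4.3301, 4.0000)
after link 2: o_2 = (-6.9641, -4.0622, 0.5359)
after link 3: o_3 = (-5.5396, -7.2516, 4.9854)
after link 4: o_4 = (-5.6179, -4.5588, 2.0286)

-5.618 -4.559 2.029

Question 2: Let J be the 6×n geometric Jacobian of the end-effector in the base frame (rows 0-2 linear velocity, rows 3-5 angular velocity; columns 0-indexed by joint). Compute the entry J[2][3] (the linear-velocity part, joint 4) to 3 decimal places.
axis z_3 = (-0.4356,0.6597,0.6124); lever o_n−o_3 = (-0.0783,2.6928,-2.9568)
cross product → J_v[:, 3] = (-3.5997,-1.3359,-1.1213)
J_ω[:, 3] = z_3
entry J[2][3] = -1.1213

-1.121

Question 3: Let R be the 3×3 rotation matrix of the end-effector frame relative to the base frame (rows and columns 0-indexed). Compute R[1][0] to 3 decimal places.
End-effector x-axis (col 0 of R) = (-0.0196,0.6732,-0.7392)
R[1][0] = 0.6732

0.673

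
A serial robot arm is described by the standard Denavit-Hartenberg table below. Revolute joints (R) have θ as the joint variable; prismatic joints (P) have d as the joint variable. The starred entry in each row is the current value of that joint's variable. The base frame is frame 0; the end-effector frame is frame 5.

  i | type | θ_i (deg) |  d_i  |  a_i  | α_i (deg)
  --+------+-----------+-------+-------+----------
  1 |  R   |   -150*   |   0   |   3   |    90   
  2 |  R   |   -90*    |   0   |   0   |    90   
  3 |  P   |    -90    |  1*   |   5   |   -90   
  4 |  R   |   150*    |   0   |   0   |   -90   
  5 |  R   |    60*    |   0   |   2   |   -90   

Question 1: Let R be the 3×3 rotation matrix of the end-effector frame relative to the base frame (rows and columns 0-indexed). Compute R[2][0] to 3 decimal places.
End-effector x-axis (col 0 of R) = (-0.4330,0.2500,0.8660)
R[2][0] = 0.8660

0.866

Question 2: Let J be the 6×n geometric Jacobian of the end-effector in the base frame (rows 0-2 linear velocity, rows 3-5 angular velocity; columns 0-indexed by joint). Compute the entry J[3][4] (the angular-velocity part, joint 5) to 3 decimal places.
0.500

axis z_4 = (0.5000,0.8660,-0.0000); lever o_n−o_4 = (-0.8660,0.5000,1.7321)
cross product → J_v[:, 4] = (1.5000,-0.8660,1.0000)
J_ω[:, 4] = z_4
entry J[3][4] = 0.5000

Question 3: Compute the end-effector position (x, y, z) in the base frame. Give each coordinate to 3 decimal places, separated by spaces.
-0.098 -4.830 1.732

after link 1: o_1 = (-2.5981, -1.5000, 0.0000)
after link 2: o_2 = (-2.5981, -1.5000, 0.0000)
after link 3: o_3 = (0.7679, -5.3301, -0.0000)
after link 4: o_4 = (0.7679, -5.3301, -0.0000)
after link 5: o_5 = (-0.0981, -4.8301, 1.7321)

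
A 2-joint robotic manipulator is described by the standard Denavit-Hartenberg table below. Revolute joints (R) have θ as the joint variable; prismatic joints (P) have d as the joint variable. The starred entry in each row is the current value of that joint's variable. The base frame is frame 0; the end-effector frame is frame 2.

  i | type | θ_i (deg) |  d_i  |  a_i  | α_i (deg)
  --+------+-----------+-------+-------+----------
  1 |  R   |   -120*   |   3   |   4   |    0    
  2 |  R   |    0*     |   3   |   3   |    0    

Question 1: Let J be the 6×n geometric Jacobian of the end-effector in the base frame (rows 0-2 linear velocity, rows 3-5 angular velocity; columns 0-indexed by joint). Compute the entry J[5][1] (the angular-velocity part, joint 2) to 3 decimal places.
1.000

axis z_1 = (0.0000,0.0000,1.0000); lever o_n−o_1 = (-1.5000,-2.5981,3.0000)
cross product → J_v[:, 1] = (2.5981,-1.5000,0.0000)
J_ω[:, 1] = z_1
entry J[5][1] = 1.0000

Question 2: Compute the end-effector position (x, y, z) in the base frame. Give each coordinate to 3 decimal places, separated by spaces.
-3.500 -6.062 6.000

after link 1: o_1 = (-2.0000, -3.4641, 3.0000)
after link 2: o_2 = (-3.5000, -6.0622, 6.0000)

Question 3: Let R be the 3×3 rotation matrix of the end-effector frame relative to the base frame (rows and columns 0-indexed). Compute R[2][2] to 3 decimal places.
1.000

End-effector z-axis (col 2 of R) = (0.0000,0.0000,1.0000)
R[2][2] = 1.0000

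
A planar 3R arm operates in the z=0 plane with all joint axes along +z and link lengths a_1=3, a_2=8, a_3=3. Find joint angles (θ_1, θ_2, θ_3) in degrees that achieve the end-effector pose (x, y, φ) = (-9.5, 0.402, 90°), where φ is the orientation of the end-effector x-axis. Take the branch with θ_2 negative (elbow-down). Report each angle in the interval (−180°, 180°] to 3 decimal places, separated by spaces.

wrist centre = target − a_3·(cos φ, sin φ) = (-9.5000, -2.5980)
cos θ_2 = (96.9996−3²−8²)/(2·3·8) = 0.5000; θ_2 = -60.0005° (elbow-down)
β = atan2(-2.5980,-9.5000) = -164.7051°; ψ = atan2(-6.9282,6.9999) = -44.7051°
θ_1 = β − ψ = -120.0000°
θ_3 = φ − θ_1 − θ_2 = -89.9995° (wrapped to (-180°,180°])

-120.000 -60.001 -89.999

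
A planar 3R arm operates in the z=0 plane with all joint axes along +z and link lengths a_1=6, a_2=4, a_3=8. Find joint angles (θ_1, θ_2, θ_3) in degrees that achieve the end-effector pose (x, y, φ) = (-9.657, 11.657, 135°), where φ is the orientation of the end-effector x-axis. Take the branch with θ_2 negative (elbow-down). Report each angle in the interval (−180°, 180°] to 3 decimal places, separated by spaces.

157.379 -89.997 67.617

wrist centre = target − a_3·(cos φ, sin φ) = (-4.0001, 6.0001)
cos θ_2 = (52.0029−6²−4²)/(2·6·4) = 0.0001; θ_2 = -89.9965° (elbow-down)
β = atan2(6.0001,-4.0001) = 123.6904°; ψ = atan2(-4.0000,6.0002) = -33.6890°
θ_1 = β − ψ = 157.3794°
θ_3 = φ − θ_1 − θ_2 = 67.6171° (wrapped to (-180°,180°])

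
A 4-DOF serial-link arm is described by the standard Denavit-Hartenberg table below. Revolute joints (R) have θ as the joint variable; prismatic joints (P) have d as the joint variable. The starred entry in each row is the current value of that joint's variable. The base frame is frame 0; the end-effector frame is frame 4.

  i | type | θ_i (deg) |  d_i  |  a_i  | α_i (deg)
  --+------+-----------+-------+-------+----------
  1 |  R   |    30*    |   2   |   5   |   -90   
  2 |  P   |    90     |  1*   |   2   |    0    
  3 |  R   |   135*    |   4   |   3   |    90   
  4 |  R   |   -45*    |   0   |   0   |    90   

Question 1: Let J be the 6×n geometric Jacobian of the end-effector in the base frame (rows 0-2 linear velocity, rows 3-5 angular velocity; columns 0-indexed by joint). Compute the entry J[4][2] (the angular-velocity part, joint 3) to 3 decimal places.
axis z_2 = (-0.5000,0.8660,0.0000); lever o_n−o_2 = (-3.8371,2.4034,2.1213)
cross product → J_v[:, 2] = (1.8371,1.0607,2.1213)
J_ω[:, 2] = z_2
entry J[4][2] = 0.8660

0.866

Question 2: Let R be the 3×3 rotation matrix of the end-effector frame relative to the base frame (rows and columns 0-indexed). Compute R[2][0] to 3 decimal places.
0.500

End-effector x-axis (col 0 of R) = (-0.0795,-0.8624,0.5000)
R[2][0] = 0.5000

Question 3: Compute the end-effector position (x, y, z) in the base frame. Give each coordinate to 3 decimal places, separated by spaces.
-0.007 5.769 2.121

after link 1: o_1 = (4.3301, 2.5000, 2.0000)
after link 2: o_2 = (3.8301, 3.3660, 0.0000)
after link 3: o_3 = (-0.0070, 5.7695, 2.1213)
after link 4: o_4 = (-0.0070, 5.7695, 2.1213)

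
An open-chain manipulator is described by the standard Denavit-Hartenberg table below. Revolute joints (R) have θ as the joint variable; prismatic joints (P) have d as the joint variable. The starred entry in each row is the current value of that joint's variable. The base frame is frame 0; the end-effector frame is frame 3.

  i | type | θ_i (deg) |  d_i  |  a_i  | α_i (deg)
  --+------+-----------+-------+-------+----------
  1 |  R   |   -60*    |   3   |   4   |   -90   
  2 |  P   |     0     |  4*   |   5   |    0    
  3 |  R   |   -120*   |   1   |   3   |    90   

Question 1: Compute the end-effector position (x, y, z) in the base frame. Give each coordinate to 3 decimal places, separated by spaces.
after link 1: o_1 = (2.0000, -3.4641, 3.0000)
after link 2: o_2 = (7.9641, -5.7942, 3.0000)
after link 3: o_3 = (8.0801, -3.9952, 5.5981)

8.080 -3.995 5.598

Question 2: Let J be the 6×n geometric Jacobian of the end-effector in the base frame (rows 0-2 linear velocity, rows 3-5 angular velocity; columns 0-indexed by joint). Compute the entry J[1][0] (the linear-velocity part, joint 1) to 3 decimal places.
8.080

axis z_0 = ẑ; lever o_n−o_0 = (8.0801,-3.9952,5.5981)
cross product → J_v[:, 0] = (3.9952,8.0801,-0.0000)
J_ω[:, 0] = z_0
entry J[1][0] = 8.0801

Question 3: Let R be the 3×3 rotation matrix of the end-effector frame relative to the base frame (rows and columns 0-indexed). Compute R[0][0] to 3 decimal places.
End-effector x-axis (col 0 of R) = (-0.2500,0.4330,0.8660)
R[0][0] = -0.2500

-0.250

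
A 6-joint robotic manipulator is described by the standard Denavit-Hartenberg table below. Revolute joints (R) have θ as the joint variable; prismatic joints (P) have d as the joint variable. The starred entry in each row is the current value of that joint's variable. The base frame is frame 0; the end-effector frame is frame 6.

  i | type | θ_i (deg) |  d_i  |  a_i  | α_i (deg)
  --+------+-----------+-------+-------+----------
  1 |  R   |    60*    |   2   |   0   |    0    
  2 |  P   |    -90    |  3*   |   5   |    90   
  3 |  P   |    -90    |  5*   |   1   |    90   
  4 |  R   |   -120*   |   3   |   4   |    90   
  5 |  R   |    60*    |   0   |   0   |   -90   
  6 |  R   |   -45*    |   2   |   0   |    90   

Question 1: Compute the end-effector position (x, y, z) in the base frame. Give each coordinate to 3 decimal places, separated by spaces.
after link 1: o_1 = (0.0000, 0.0000, 2.0000)
after link 2: o_2 = (4.3301, -2.5000, 5.0000)
after link 3: o_3 = (1.8301, -6.8301, 4.0000)
after link 4: o_4 = (0.9641, -2.3301, 6.0000)
after link 5: o_5 = (0.9641, -2.3301, 6.0000)
after link 6: o_6 = (-0.6519, -3.1292, 5.1340)

-0.652 -3.129 5.134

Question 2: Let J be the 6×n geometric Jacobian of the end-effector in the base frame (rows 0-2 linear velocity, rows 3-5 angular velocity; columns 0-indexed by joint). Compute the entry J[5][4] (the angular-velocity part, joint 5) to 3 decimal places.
0.866

axis z_4 = (-0.2500,-0.4330,0.8660); lever o_n−o_4 = (-1.6160,-0.7990,-0.8660)
cross product → J_v[:, 4] = (1.0670,-1.6160,-0.5000)
J_ω[:, 4] = z_4
entry J[5][4] = 0.8660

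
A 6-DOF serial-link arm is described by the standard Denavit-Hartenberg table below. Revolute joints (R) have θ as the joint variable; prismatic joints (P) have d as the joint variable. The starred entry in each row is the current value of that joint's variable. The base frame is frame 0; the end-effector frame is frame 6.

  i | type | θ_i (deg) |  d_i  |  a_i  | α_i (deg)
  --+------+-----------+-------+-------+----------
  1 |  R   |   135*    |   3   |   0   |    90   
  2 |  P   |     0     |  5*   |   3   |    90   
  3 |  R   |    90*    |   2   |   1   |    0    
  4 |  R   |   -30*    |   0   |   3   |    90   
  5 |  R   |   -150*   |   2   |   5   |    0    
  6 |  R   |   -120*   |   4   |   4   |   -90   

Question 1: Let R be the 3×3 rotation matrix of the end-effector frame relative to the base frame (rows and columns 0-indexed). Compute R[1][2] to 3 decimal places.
End-effector z-axis (col 2 of R) = (-0.2588,-0.9659,-0.0000)
R[1][2] = -0.9659

-0.966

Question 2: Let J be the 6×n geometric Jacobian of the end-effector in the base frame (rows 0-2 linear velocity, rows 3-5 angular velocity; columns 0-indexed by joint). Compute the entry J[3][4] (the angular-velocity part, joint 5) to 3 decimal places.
axis z_4 = (-0.9659,0.2588,-0.0000); lever o_n−o_4 = (-6.9163,-2.6297,-1.5000)
cross product → J_v[:, 4] = (-0.3882,-1.4489,4.3301)
J_ω[:, 4] = z_4
entry J[3][4] = -0.9659

-0.966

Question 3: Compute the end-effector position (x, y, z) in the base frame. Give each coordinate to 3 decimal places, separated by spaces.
-4.018 6.632 -0.500

after link 1: o_1 = (0.0000, 0.0000, 3.0000)
after link 2: o_2 = (1.4142, 5.6569, 3.0000)
after link 3: o_3 = (2.1213, 6.3640, 1.0000)
after link 4: o_4 = (2.8978, 9.2617, 1.0000)
after link 5: o_5 = (-0.1548, 5.5968, 3.5000)
after link 6: o_6 = (-4.0185, 6.6321, -0.5000)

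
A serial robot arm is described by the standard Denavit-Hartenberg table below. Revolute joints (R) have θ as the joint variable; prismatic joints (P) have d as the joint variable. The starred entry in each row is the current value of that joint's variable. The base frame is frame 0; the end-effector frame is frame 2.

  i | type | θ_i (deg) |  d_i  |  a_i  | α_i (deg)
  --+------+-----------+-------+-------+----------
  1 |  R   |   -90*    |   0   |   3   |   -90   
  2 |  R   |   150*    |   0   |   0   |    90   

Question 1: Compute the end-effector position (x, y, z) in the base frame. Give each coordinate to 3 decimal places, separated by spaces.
after link 1: o_1 = (0.0000, -3.0000, 0.0000)
after link 2: o_2 = (0.0000, -3.0000, 0.0000)

0.000 -3.000 0.000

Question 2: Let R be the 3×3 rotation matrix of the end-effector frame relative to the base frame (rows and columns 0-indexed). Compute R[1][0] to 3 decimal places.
End-effector x-axis (col 0 of R) = (-0.0000,0.8660,-0.5000)
R[1][0] = 0.8660

0.866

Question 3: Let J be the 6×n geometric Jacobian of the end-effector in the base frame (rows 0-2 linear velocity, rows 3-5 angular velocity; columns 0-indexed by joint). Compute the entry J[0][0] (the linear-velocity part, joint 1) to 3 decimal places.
3.000

axis z_0 = ẑ; lever o_n−o_0 = (0.0000,-3.0000,0.0000)
cross product → J_v[:, 0] = (3.0000,0.0000,-0.0000)
J_ω[:, 0] = z_0
entry J[0][0] = 3.0000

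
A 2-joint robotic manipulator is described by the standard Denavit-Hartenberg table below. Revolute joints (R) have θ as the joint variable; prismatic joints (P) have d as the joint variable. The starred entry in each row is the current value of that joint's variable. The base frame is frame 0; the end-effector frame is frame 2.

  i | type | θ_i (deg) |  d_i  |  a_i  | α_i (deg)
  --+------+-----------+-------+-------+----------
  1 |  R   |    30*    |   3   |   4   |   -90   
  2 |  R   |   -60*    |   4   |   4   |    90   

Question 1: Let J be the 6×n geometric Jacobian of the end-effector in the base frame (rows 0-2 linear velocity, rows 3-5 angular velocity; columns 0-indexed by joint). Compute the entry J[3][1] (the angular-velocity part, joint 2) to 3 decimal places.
-0.500

axis z_1 = (-0.5000,0.8660,0.0000); lever o_n−o_1 = (-0.2679,4.4641,3.4641)
cross product → J_v[:, 1] = (3.0000,1.7321,-2.0000)
J_ω[:, 1] = z_1
entry J[3][1] = -0.5000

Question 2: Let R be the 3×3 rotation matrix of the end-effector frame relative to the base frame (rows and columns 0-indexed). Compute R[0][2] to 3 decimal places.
End-effector z-axis (col 2 of R) = (-0.7500,-0.4330,0.5000)
R[0][2] = -0.7500

-0.750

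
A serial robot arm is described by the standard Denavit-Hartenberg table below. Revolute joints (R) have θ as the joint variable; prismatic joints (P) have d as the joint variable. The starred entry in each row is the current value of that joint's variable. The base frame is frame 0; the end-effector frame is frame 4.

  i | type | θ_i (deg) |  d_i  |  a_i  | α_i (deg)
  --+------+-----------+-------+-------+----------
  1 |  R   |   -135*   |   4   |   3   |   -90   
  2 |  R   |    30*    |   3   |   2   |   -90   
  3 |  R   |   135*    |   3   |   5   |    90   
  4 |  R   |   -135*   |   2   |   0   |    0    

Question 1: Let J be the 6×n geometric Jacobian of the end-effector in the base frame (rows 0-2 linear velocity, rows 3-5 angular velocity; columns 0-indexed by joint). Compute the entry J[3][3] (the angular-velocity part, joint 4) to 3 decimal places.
axis z_3 = (-0.9330,0.0670,-0.3536); lever o_n−o_3 = (-1.8660,0.1340,-0.7071)
cross product → J_v[:, 3] = (0.0000,0.0000,0.0000)
J_ω[:, 3] = z_3
entry J[3][3] = -0.9330

-0.933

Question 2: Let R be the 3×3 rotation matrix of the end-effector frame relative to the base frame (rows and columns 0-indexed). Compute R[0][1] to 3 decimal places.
-0.297

End-effector y-axis (col 1 of R) = (-0.2974,0.4097,0.8624)
R[0][1] = -0.2974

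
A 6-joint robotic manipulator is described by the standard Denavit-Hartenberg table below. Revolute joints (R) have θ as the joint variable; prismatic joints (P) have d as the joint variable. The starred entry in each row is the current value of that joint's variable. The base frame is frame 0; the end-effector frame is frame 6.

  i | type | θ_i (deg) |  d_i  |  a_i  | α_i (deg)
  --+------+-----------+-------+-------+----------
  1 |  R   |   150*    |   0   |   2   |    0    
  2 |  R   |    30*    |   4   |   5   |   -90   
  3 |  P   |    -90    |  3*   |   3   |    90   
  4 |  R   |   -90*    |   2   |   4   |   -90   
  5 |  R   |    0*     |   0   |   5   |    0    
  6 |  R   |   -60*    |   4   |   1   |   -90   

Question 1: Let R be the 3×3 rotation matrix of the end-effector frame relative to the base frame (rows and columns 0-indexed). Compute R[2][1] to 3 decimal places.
-1.000

End-effector y-axis (col 1 of R) = (-0.0000,0.0000,-1.0000)
R[2][1] = -1.0000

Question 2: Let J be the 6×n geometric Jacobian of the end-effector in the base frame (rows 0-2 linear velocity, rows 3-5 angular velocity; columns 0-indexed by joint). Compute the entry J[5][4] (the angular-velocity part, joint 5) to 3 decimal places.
axis z_4 = (-0.0000,-0.0000,1.0000); lever o_n−o_4 = (0.8660,5.5000,4.0000)
cross product → J_v[:, 4] = (-5.5000,0.8660,-0.0000)
J_ω[:, 4] = z_4
entry J[5][4] = 1.0000

1.000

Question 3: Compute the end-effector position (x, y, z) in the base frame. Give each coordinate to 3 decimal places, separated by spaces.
-3.866 7.500 11.000

after link 1: o_1 = (-1.7321, 1.0000, 0.0000)
after link 2: o_2 = (-6.7321, 1.0000, 4.0000)
after link 3: o_3 = (-6.7321, -2.0000, 7.0000)
after link 4: o_4 = (-4.7321, 2.0000, 7.0000)
after link 5: o_5 = (-4.7321, 7.0000, 7.0000)
after link 6: o_6 = (-3.8660, 7.5000, 11.0000)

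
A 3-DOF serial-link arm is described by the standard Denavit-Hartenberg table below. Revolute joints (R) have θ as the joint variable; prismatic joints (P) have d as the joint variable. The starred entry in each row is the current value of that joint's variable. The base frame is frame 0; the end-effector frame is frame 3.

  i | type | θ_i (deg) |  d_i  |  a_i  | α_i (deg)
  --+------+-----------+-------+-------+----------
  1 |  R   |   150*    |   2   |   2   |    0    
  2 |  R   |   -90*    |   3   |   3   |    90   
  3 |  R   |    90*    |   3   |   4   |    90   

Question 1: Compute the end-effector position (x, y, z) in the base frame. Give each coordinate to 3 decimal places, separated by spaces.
2.366 2.098 9.000

after link 1: o_1 = (-1.7321, 1.0000, 2.0000)
after link 2: o_2 = (-0.2321, 3.5981, 5.0000)
after link 3: o_3 = (2.3660, 2.0981, 9.0000)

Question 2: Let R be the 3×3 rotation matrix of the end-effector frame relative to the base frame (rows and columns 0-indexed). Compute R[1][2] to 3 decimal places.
End-effector z-axis (col 2 of R) = (0.5000,0.8660,-0.0000)
R[1][2] = 0.8660

0.866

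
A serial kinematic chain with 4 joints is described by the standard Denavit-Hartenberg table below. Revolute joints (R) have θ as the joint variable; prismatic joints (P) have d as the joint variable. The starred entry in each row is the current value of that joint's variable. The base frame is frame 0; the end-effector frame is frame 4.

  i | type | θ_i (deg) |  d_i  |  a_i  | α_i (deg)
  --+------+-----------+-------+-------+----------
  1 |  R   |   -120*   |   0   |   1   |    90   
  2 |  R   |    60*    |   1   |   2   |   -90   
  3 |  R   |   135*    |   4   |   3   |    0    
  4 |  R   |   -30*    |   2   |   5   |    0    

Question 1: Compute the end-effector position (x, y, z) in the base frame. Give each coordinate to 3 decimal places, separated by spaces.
after link 1: o_1 = (-0.5000, -0.8660, 0.0000)
after link 2: o_2 = (-1.8660, -1.2321, 1.7321)
after link 3: o_3 = (2.2335, 1.6258, 1.8949)
after link 4: o_4 = (7.6056, 1.2714, 1.7742)

7.606 1.271 1.774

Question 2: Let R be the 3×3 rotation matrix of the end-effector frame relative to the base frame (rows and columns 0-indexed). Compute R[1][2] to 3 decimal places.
0.750

End-effector z-axis (col 2 of R) = (0.4330,0.7500,0.5000)
R[1][2] = 0.7500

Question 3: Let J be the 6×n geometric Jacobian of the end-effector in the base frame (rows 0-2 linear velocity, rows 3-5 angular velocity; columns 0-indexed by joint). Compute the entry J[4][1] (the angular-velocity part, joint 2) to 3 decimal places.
0.500

axis z_1 = (-0.8660,0.5000,0.0000); lever o_n−o_1 = (8.1056,2.1374,1.7742)
cross product → J_v[:, 1] = (0.8871,1.5365,-5.9039)
J_ω[:, 1] = z_1
entry J[4][1] = 0.5000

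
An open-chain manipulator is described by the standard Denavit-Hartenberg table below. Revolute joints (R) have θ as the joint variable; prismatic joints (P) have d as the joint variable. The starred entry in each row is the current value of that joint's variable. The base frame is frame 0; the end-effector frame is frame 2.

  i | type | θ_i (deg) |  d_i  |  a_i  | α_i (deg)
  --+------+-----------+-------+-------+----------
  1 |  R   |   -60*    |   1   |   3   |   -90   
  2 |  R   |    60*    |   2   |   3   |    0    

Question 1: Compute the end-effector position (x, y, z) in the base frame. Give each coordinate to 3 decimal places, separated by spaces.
3.982 -2.897 -1.598

after link 1: o_1 = (1.5000, -2.5981, 1.0000)
after link 2: o_2 = (3.9821, -2.8971, -1.5981)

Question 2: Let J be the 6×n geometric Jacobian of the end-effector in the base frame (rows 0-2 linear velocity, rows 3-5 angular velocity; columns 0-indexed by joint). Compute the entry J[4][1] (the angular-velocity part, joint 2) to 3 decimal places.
0.500

axis z_1 = (0.8660,0.5000,0.0000); lever o_n−o_1 = (2.4821,-0.2990,-2.5981)
cross product → J_v[:, 1] = (-1.2990,2.2500,-1.5000)
J_ω[:, 1] = z_1
entry J[4][1] = 0.5000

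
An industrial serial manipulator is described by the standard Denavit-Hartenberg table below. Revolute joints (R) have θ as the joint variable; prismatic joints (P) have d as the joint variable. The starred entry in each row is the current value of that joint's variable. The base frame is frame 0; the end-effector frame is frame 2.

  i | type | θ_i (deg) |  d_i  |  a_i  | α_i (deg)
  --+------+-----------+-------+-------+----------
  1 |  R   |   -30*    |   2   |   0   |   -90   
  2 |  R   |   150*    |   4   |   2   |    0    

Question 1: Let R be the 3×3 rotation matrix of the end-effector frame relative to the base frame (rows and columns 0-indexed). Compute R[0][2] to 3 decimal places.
End-effector z-axis (col 2 of R) = (0.5000,0.8660,0.0000)
R[0][2] = 0.5000

0.500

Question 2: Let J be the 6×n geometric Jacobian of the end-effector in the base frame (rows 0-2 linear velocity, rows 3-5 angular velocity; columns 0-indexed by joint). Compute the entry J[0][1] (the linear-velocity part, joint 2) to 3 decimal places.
axis z_1 = (0.5000,0.8660,0.0000); lever o_n−o_1 = (0.5000,4.3301,-1.0000)
cross product → J_v[:, 1] = (-0.8660,0.5000,1.7321)
J_ω[:, 1] = z_1
entry J[0][1] = -0.8660

-0.866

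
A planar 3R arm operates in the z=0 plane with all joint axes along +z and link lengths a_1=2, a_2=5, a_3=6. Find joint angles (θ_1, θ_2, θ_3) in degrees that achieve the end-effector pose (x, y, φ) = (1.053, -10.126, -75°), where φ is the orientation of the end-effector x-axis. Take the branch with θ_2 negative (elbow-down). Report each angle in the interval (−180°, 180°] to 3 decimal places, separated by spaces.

wrist centre = target − a_3·(cos φ, sin φ) = (-0.4999, -4.3304)
cos θ_2 = (19.0027−2²−5²)/(2·2·5) = -0.4999; θ_2 = -119.9912° (elbow-down)
β = atan2(-4.3304,-0.4999) = -96.5852°; ψ = atan2(-4.3305,-0.4993) = -96.5775°
θ_1 = β − ψ = -0.0077°
θ_3 = φ − θ_1 − θ_2 = 44.9989° (wrapped to (-180°,180°])

-0.008 -119.991 44.999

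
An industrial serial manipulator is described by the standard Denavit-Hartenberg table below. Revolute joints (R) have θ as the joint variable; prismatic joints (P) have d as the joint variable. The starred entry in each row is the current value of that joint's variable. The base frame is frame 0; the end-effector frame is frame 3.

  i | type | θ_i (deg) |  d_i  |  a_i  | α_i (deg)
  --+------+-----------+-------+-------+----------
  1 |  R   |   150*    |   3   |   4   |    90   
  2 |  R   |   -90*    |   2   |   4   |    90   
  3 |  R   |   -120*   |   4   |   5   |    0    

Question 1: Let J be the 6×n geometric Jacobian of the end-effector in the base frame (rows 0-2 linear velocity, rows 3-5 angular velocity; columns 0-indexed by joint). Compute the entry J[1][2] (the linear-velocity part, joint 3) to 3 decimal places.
axis z_2 = (0.8660,-0.5000,-0.0000); lever o_n−o_2 = (1.2990,-5.7500,2.5000)
cross product → J_v[:, 2] = (-1.2500,-2.1651,-4.3301)
J_ω[:, 2] = z_2
entry J[1][2] = -2.1651

-2.165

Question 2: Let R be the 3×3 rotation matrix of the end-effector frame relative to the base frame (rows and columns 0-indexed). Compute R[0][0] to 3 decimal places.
-0.433

End-effector x-axis (col 0 of R) = (-0.4330,-0.7500,0.5000)
R[0][0] = -0.4330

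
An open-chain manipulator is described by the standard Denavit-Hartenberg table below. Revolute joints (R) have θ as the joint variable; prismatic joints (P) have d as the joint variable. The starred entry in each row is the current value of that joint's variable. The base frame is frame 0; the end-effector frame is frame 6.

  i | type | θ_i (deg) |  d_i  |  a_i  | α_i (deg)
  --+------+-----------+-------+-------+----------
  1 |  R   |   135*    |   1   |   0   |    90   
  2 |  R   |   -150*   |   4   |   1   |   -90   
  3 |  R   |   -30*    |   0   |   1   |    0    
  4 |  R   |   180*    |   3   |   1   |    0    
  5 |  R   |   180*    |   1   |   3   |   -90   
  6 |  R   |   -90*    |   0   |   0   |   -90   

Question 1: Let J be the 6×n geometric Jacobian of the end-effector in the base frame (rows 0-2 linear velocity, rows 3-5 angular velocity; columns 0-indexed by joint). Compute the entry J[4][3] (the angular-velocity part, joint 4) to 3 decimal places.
axis z_3 = (-0.3536,0.3536,-0.8660); lever o_n−o_3 = (0.3536,1.0607,-4.3301)
cross product → J_v[:, 3] = (-0.6124,-1.8371,-0.5000)
J_ω[:, 3] = z_3
entry J[4][3] = 0.3536

0.354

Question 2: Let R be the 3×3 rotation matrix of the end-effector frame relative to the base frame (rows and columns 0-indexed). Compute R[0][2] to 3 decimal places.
End-effector z-axis (col 2 of R) = (0.8839,-0.1768,-0.4330)
R[0][2] = 0.8839

0.884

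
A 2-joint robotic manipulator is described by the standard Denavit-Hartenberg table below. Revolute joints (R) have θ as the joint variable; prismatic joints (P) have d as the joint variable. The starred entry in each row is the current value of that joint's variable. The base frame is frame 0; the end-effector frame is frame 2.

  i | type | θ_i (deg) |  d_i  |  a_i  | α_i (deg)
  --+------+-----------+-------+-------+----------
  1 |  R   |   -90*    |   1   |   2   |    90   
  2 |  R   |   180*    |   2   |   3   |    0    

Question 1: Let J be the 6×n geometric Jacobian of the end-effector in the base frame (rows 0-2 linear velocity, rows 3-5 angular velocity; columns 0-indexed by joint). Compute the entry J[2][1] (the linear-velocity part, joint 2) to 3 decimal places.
axis z_1 = (-1.0000,-0.0000,0.0000); lever o_n−o_1 = (-2.0000,3.0000,0.0000)
cross product → J_v[:, 1] = (-0.0000,0.0000,-3.0000)
J_ω[:, 1] = z_1
entry J[2][1] = -3.0000

-3.000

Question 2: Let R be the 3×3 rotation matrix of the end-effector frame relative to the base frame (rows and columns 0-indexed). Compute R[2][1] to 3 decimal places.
-1.000

End-effector y-axis (col 1 of R) = (-0.0000,0.0000,-1.0000)
R[2][1] = -1.0000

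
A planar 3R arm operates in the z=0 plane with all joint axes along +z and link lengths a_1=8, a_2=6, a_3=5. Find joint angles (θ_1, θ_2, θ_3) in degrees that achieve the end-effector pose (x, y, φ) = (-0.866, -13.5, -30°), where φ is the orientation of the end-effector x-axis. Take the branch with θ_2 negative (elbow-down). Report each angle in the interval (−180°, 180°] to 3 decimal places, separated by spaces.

wrist centre = target − a_3·(cos φ, sin φ) = (-5.1961, -11.0000)
cos θ_2 = (147.9997−8²−6²)/(2·8·6) = 0.5000; θ_2 = -60.0002° (elbow-down)
β = atan2(-11.0000,-5.1961) = -115.2849°; ψ = atan2(-5.1962,11.0000) = -25.2851°
θ_1 = β − ψ = -89.9998°
θ_3 = φ − θ_1 − θ_2 = 120.0000° (wrapped to (-180°,180°])

-90.000 -60.000 120.000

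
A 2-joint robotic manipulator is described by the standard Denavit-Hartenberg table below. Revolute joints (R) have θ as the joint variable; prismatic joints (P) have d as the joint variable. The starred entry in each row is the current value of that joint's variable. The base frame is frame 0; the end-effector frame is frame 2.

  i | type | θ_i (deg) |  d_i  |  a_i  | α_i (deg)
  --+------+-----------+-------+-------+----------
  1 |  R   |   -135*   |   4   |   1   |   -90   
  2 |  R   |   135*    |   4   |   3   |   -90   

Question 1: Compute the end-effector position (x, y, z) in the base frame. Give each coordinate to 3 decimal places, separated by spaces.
3.621 -2.036 1.879

after link 1: o_1 = (-0.7071, -0.7071, 4.0000)
after link 2: o_2 = (3.6213, -2.0355, 1.8787)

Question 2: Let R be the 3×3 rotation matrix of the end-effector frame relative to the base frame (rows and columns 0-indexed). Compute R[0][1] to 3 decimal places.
End-effector y-axis (col 1 of R) = (-0.7071,0.7071,-0.0000)
R[0][1] = -0.7071

-0.707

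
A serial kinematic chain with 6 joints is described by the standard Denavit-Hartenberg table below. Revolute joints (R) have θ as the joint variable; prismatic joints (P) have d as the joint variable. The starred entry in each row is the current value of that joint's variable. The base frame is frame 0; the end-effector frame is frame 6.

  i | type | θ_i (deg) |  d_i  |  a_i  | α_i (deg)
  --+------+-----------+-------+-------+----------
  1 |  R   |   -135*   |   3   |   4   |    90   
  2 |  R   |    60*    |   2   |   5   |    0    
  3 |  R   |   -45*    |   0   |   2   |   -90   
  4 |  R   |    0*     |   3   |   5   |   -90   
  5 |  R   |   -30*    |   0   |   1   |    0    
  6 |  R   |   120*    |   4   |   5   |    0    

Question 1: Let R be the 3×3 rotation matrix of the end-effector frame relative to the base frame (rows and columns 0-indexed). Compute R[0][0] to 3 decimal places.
-0.183

End-effector x-axis (col 0 of R) = (-0.1830,-0.1830,-0.9659)
R[0][0] = -0.1830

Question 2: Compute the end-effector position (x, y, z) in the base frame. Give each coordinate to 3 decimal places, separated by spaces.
-8.829 -11.658 7.917

after link 1: o_1 = (-2.8284, -2.8284, 3.0000)
after link 2: o_2 = (-6.0104, -3.1820, 7.3301)
after link 3: o_3 = (-7.3764, -4.5480, 7.8478)
after link 4: o_4 = (-10.2425, -7.4140, 12.0396)
after link 5: o_5 = (-10.7425, -7.9140, 12.7467)
after link 6: o_6 = (-8.8291, -11.6575, 7.9171)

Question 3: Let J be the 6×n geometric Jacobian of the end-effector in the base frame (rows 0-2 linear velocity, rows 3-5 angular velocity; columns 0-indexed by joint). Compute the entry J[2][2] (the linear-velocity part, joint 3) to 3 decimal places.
7.986

axis z_2 = (-0.7071,0.7071,0.0000); lever o_n−o_2 = (-2.8187,-8.4755,0.5870)
cross product → J_v[:, 2] = (0.4151,0.4151,7.9862)
J_ω[:, 2] = z_2
entry J[2][2] = 7.9862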